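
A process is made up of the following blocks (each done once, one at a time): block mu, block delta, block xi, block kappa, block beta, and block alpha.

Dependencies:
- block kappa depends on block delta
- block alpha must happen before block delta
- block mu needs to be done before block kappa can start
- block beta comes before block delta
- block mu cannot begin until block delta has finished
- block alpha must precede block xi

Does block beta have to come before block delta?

Yes

Tracing the constraints gives a chain: block beta → block delta.
Hence block beta necessarily comes before block delta.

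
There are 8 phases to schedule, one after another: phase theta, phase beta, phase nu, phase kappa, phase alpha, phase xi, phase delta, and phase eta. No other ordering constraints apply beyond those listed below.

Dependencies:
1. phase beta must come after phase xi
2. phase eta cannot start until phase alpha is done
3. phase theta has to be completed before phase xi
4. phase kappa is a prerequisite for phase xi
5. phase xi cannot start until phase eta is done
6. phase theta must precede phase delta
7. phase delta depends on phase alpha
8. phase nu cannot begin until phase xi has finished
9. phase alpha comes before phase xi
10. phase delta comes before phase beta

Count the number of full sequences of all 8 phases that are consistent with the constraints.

86

3 phases have no prerequisites (phase theta, phase kappa, phase alpha), so any of them could come first.
Systematically extending each partial ordering one phase at a time and counting, there are 86 complete orderings.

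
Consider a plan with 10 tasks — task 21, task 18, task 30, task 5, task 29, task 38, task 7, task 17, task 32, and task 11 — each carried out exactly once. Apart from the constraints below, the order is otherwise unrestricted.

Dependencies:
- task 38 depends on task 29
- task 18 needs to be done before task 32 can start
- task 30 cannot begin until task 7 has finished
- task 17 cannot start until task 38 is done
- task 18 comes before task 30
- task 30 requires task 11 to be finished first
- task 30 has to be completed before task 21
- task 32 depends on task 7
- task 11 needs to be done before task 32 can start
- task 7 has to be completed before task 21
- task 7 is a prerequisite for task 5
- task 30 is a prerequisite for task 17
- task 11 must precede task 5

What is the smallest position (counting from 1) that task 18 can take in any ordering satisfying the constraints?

1

No constraint forces any other task before task 18, so it can be placed first.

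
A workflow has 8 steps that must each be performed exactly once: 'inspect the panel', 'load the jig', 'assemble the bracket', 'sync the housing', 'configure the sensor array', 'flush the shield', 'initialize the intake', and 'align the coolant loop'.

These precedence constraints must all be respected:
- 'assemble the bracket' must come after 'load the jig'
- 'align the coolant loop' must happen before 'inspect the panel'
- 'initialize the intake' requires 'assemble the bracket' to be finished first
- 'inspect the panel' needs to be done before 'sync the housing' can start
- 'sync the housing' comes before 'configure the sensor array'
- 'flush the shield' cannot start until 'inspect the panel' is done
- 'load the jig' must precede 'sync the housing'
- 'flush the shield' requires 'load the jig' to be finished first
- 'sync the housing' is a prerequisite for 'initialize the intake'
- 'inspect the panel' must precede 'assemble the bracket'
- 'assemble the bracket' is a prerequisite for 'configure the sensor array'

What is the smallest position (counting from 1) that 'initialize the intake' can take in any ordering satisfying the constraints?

Working backwards through the constraints from 'initialize the intake', its full set of required predecessors is 'inspect the panel', 'load the jig', 'assemble the bracket', 'sync the housing', 'align the coolant loop' — 5 of them.
So at minimum 5 steps come before 'initialize the intake', putting 'initialize the intake' no earlier than position 6. That position is achievable by scheduling exactly those predecessors first.

6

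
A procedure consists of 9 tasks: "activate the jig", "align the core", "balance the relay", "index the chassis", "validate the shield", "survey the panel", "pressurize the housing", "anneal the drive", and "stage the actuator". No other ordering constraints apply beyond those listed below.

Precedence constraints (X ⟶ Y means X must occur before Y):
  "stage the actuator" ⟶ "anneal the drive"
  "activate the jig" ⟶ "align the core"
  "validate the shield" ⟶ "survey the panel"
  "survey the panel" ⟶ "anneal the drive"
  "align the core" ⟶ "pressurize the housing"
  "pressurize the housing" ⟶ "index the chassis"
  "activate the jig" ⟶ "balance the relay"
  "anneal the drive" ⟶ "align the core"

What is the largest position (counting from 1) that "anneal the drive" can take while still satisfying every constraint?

6

Every task that must follow "anneal the drive" has to come after it. Tracing all chains starting from "anneal the drive", those tasks are: "align the core", "index the chassis", "pressurize the housing" — 3 in total.
So at least 3 tasks follow "anneal the drive", putting "anneal the drive" no later than position 6. That position is achievable by scheduling everything else first.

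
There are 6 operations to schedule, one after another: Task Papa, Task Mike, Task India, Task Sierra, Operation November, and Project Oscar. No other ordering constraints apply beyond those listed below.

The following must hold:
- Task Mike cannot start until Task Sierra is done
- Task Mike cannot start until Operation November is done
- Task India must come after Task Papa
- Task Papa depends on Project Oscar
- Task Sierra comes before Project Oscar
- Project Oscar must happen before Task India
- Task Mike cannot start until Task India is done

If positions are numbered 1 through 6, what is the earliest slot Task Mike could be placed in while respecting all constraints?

Every operation that must precede Task Mike has to come before it. Tracing all chains that end at Task Mike, those operations are: Task Papa, Task India, Task Sierra, Operation November, Project Oscar — 5 in total.
So at minimum 5 operations come before Task Mike, putting Task Mike no earlier than position 6. That position is achievable by scheduling exactly those predecessors first.

6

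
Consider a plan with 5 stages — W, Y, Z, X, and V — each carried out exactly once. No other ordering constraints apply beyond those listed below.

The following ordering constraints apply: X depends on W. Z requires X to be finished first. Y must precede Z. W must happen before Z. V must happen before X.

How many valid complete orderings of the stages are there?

The stages with no prerequisites are W, Y, V; any of them can be placed first.
Counting all ways to extend the partial order to a total order gives 8.

8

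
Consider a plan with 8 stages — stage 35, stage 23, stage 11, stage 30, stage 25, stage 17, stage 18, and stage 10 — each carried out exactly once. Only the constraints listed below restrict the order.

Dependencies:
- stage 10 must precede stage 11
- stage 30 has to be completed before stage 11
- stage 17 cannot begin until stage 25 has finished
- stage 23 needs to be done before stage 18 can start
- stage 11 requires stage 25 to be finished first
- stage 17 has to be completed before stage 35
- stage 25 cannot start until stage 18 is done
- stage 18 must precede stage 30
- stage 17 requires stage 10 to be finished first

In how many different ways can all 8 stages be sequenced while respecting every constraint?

The stages with no prerequisites are stage 23, stage 10; any of them can be placed first.
Enumerating by repeatedly choosing an available stage (one whose prerequisites are all placed) gives 42 distinct complete orderings.

42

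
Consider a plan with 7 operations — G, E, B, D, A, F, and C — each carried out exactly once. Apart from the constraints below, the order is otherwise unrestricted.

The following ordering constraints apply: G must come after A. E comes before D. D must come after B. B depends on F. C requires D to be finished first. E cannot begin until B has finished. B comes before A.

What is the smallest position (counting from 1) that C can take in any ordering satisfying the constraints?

The operations that are forced before C, directly or transitively, are E, B, D, F. That's 4 operations.
So at minimum 4 operations come before C, putting C no earlier than position 5. That position is achievable by scheduling exactly those predecessors first.

5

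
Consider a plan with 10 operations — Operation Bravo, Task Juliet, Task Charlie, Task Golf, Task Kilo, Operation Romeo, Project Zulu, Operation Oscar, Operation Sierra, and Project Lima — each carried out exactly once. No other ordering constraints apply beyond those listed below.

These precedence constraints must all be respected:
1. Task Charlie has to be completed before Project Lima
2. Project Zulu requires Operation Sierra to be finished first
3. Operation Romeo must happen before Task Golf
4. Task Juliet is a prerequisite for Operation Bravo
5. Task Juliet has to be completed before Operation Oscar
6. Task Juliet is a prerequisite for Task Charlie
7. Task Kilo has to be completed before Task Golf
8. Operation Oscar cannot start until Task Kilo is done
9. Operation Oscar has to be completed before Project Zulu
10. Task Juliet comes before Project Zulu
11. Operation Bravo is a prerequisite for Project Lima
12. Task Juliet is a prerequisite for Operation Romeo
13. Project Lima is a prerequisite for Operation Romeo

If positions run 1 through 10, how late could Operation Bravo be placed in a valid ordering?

The operations that are forced after Operation Bravo, directly or by a chain of constraints, are Task Golf, Operation Romeo, Project Lima. That's 3 operations.
With 3 mandatory successors out of 10 operations total, the latest slot for Operation Bravo is 10−3 = 7, and it's reachable by doing all non-successors before Operation Bravo.

7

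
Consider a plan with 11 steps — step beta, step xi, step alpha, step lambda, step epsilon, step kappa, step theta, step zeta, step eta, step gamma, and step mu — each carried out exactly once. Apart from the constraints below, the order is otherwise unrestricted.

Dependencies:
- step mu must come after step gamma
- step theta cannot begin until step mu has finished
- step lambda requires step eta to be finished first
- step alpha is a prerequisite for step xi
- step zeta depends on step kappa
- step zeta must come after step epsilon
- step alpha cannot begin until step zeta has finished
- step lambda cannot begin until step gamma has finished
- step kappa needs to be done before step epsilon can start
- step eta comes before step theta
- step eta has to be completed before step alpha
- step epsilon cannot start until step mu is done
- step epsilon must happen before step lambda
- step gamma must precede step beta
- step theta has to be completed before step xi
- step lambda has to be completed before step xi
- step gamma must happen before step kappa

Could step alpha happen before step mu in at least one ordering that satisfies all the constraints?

No

The constraints give a chain step mu → step epsilon → step zeta → step alpha, which forces step mu before step alpha.
So no valid ordering can have step alpha before step mu.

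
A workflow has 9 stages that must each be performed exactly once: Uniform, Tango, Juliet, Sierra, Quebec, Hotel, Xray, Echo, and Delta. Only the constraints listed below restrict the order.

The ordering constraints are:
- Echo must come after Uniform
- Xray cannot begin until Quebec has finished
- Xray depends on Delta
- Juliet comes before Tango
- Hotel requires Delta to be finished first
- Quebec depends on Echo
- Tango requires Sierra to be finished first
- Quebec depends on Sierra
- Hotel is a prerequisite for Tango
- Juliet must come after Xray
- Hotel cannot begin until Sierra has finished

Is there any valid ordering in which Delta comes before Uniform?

No chain of constraints runs from Uniform to Delta, so Uniform is not required to come first.
So a valid ordering placing Delta earlier than Uniform exists.

Yes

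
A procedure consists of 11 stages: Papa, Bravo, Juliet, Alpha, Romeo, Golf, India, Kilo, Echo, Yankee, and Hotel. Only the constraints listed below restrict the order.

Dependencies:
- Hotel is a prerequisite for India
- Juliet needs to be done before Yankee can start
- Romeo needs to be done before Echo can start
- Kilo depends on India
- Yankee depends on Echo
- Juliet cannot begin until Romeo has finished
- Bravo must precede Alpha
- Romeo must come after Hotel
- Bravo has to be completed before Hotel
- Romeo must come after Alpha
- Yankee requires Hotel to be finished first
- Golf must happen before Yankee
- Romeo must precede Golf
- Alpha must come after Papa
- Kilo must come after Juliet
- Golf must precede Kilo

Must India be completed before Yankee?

India and Yankee are not related by any chain of constraints.
So India can come before Yankee or after — it is not forced.

No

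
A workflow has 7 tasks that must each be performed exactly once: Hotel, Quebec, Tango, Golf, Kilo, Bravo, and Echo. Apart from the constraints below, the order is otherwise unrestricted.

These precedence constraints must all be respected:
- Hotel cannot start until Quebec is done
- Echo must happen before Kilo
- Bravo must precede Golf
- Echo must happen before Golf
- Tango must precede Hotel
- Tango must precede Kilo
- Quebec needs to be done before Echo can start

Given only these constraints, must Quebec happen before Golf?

Following the dependencies: Quebec → Echo → Golf.
Hence Quebec necessarily comes before Golf.

Yes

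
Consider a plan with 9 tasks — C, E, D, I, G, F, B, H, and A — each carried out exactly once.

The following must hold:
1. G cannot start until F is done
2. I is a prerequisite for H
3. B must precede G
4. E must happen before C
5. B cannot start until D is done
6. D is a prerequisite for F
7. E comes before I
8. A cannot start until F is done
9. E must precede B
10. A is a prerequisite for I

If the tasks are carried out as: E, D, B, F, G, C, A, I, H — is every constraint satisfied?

Checking each listed constraint against this order: for instance, E is in position 1 and I in position 8, so that constraint holds — and the remaining constraints check out the same way.

Yes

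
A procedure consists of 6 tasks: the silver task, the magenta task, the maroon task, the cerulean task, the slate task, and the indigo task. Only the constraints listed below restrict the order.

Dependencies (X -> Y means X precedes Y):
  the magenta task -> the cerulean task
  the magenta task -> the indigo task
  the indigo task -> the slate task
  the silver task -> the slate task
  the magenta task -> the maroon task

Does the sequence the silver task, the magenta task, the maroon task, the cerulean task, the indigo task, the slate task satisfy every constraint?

Going through the constraints one by one, each required predecessor appears earlier in the sequence than its dependent — e.g. the silver task (position 1) is before the slate task (position 6), as required.

Yes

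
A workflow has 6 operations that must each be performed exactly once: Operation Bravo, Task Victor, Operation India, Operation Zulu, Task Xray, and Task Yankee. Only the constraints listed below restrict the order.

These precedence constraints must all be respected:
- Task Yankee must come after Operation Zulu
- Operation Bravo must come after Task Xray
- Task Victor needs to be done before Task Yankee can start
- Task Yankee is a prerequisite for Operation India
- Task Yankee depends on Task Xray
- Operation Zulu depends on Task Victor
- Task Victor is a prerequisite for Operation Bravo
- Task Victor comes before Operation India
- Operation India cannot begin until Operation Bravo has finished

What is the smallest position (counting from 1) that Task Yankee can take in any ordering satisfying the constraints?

The operations that are forced before Task Yankee, directly or transitively, are Task Victor, Operation Zulu, Task Xray. That's 3 operations.
With 3 mandatory predecessors, the earliest Task Yankee can sit is position 3+1 = 4, and placing just those 3 first achieves it.

4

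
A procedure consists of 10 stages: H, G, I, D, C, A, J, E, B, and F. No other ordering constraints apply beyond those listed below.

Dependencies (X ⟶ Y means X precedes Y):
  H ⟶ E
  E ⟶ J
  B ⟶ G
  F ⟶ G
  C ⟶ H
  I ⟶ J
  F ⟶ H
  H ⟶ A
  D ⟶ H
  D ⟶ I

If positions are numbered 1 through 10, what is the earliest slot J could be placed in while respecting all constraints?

The stages that are forced before J, directly or transitively, are H, I, D, C, E, F. That's 6 stages.
With 6 mandatory predecessors, the earliest J can sit is position 6+1 = 7, and placing just those 6 first achieves it.

7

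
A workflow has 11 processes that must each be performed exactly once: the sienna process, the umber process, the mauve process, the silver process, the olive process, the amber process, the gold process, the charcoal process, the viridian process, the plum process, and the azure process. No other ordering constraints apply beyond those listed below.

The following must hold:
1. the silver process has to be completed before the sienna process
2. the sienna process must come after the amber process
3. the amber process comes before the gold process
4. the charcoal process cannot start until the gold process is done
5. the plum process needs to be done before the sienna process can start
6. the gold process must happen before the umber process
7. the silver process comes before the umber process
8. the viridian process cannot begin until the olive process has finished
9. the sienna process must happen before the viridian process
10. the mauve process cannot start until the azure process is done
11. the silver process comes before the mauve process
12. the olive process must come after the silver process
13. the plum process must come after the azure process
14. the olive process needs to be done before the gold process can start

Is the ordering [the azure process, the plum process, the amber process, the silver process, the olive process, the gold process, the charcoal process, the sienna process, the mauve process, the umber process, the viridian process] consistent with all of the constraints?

Going through the constraints one by one, each required predecessor appears earlier in the sequence than its dependent — e.g. the azure process (position 1) is before the mauve process (position 9), as required.

Yes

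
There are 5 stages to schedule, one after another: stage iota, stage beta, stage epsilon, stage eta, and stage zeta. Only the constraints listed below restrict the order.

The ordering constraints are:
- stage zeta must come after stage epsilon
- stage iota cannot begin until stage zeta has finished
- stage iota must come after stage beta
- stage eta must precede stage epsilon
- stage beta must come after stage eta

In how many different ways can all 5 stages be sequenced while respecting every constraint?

Only stage eta has no prerequisites, so it must go first.
Systematically extending each partial ordering one stage at a time and counting, there are 3 complete orderings.

3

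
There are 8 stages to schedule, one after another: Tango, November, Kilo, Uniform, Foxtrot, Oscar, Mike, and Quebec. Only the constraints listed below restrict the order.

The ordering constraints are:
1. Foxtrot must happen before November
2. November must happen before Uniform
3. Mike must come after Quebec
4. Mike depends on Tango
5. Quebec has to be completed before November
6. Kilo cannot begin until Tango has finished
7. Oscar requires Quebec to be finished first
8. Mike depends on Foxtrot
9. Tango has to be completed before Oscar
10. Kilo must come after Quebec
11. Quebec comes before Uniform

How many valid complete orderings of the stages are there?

The stages with no prerequisites are Tango, Foxtrot, Quebec; any of them can be placed first.
Systematically extending each partial ordering one stage at a time and counting, there are 480 complete orderings.

480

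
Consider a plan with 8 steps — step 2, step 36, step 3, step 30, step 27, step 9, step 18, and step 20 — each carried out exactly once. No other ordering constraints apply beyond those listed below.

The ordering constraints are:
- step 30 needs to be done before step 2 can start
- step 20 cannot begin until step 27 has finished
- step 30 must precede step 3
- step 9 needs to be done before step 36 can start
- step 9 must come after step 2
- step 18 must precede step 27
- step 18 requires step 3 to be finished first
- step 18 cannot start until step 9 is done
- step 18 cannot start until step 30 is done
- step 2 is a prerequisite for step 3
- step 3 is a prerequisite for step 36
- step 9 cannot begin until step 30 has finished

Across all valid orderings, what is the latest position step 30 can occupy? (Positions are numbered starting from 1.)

1

Following every chain forward from step 30, the steps that must come later are step 2, step 36, step 3, step 27, step 9, step 18, step 20 — 7 of them.
So at least 7 steps follow step 30, putting step 30 no later than position 1. That position is achievable by scheduling everything else first.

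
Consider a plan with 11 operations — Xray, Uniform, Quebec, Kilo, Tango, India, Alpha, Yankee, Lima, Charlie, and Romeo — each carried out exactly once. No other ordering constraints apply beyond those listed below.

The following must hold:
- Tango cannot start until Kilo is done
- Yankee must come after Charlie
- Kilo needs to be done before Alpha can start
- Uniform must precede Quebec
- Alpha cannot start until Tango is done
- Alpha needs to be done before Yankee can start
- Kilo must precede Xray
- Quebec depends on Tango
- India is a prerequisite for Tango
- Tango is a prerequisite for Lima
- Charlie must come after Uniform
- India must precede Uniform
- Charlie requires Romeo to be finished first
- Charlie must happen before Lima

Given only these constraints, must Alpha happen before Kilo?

No

In fact the dependencies run the other way: Kilo → Alpha.
So Alpha does not have to come before Kilo — it cannot.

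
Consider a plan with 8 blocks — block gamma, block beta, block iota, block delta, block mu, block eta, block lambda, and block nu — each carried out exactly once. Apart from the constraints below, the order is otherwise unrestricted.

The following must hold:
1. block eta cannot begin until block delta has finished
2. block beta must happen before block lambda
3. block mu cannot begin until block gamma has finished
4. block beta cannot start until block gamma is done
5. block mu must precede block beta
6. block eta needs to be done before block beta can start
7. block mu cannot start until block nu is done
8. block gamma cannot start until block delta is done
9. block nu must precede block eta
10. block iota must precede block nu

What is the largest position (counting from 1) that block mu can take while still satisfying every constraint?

Following every chain forward from block mu, the blocks that must come later are block beta, block lambda — 2 of them.
So at least 2 blocks follow block mu, putting block mu no later than position 6. That position is achievable by scheduling everything else first.

6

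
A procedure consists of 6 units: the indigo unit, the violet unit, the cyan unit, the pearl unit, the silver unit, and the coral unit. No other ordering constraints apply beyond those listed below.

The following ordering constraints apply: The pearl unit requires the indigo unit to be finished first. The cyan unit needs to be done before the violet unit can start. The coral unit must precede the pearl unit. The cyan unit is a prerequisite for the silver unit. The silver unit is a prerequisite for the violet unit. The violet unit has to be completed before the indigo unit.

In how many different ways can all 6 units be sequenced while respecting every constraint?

2 units have no prerequisites (the cyan unit, the coral unit), so any of them could come first.
Counting all ways to extend the partial order to a total order gives 5.

5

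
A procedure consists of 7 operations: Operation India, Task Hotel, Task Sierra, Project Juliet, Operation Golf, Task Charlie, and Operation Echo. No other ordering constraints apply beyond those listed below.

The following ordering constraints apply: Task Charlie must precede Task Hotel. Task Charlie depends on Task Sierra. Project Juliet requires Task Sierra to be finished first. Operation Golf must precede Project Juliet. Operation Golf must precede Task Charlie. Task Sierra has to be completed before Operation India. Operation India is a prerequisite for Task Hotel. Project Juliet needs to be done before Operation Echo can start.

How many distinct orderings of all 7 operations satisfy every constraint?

The operations with no prerequisites are Task Sierra, Operation Golf; any of them can be placed first.
Enumerating by repeatedly choosing an available operation (one whose prerequisites are all placed) gives 46 distinct complete orderings.

46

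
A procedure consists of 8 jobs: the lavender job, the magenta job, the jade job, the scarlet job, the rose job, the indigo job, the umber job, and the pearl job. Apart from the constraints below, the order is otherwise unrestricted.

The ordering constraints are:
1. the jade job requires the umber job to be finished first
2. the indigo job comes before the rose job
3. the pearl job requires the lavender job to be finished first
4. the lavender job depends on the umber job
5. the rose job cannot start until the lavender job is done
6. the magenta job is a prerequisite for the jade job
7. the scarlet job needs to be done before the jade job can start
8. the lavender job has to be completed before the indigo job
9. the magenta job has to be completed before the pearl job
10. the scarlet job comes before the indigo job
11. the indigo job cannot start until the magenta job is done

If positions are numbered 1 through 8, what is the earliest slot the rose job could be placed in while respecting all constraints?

Working backwards through the constraints from the rose job, its full set of required predecessors is the lavender job, the magenta job, the scarlet job, the indigo job, the umber job — 5 of them.
With 5 mandatory predecessors, the earliest the rose job can sit is position 5+1 = 6, and placing just those 5 first achieves it.

6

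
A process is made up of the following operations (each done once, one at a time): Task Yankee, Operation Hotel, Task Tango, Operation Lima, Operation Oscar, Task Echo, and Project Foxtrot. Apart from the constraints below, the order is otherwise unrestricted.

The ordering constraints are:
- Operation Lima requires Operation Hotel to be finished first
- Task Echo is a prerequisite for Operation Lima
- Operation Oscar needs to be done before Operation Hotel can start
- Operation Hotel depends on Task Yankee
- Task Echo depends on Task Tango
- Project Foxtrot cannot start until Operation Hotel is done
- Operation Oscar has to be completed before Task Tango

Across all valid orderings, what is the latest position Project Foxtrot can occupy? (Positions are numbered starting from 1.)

7

Nothing depends on Project Foxtrot, so it can be the final operation, position 7.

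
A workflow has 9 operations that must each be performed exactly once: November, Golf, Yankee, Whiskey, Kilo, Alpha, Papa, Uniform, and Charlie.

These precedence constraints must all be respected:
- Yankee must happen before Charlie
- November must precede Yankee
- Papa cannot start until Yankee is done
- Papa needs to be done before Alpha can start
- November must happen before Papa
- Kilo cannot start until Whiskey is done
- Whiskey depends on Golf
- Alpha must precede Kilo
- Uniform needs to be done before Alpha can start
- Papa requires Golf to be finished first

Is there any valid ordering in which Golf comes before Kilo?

Yes

Every valid ordering already has Golf before Kilo (the constraints require it), so in particular at least one does.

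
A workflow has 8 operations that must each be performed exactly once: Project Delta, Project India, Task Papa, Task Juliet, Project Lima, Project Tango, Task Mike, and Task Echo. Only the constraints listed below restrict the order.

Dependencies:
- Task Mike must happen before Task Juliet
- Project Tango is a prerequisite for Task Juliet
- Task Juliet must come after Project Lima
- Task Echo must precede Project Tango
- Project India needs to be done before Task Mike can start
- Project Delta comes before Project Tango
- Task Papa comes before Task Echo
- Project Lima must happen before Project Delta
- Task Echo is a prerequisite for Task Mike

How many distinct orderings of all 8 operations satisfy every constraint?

81

3 operations have no prerequisites (Project India, Task Papa, Project Lima), so any of them could come first.
Systematically extending each partial ordering one operation at a time and counting, there are 81 complete orderings.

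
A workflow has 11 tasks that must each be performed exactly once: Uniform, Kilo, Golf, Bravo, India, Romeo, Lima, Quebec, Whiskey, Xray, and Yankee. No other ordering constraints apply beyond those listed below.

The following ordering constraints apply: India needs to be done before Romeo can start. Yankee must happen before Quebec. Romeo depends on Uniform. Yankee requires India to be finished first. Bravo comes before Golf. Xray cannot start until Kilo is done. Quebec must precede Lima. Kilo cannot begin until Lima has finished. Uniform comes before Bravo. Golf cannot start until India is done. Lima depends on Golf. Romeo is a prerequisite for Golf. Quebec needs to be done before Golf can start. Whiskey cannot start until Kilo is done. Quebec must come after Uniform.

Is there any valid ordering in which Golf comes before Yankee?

No

There is a dependency chain Yankee → Quebec → Golf, so Golf always comes after Yankee.
So no valid ordering can have Golf before Yankee.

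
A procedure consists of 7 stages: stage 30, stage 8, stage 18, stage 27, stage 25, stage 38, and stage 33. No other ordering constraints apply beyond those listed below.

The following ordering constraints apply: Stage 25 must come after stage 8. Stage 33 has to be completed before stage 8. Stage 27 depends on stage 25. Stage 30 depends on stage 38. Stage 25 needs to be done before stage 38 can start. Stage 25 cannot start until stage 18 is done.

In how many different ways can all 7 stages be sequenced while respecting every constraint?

9

2 stages have no prerequisites (stage 18, stage 33), so any of them could come first.
Enumerating by repeatedly choosing an available stage (one whose prerequisites are all placed) gives 9 distinct complete orderings.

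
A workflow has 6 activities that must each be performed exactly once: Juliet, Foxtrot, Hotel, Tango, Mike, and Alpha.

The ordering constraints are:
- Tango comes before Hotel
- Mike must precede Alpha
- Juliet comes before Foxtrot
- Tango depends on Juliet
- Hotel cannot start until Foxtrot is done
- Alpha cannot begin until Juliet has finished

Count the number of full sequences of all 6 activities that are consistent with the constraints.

28

2 activities have no prerequisites (Juliet, Mike), so any of them could come first.
Enumerating by repeatedly choosing an available activity (one whose prerequisites are all placed) gives 28 distinct complete orderings.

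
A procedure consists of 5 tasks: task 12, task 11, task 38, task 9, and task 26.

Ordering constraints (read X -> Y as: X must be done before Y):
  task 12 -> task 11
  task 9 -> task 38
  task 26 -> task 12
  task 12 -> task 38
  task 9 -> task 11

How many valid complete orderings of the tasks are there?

6

2 tasks have no prerequisites (task 9, task 26), so any of them could come first.
Enumerating by repeatedly choosing an available task (one whose prerequisites are all placed) gives 6 distinct complete orderings.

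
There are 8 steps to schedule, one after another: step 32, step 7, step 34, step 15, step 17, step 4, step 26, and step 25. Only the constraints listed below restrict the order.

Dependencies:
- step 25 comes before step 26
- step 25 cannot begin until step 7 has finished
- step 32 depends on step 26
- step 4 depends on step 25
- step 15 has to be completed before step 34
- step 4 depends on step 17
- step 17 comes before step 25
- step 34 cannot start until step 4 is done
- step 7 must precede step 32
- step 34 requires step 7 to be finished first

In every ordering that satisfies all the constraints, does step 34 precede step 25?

No

In fact the dependencies run the other way: step 25 → step 4 → step 34.
So step 34 does not have to come before step 25 — it cannot.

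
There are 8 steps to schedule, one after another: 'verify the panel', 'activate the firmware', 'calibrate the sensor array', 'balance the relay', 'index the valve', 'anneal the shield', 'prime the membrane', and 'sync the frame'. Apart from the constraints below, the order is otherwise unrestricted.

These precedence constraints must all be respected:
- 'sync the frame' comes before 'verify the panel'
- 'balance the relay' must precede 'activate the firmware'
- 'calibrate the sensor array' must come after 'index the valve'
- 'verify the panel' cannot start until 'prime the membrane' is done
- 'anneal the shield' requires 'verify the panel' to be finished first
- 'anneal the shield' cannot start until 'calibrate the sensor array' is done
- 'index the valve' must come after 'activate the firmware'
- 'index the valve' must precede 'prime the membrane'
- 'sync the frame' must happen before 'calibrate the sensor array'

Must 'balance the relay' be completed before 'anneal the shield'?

Chaining the stated constraints: 'balance the relay' → 'activate the firmware' → 'index the valve' → 'calibrate the sensor array' → 'anneal the shield'.
Hence 'balance the relay' necessarily comes before 'anneal the shield'.

Yes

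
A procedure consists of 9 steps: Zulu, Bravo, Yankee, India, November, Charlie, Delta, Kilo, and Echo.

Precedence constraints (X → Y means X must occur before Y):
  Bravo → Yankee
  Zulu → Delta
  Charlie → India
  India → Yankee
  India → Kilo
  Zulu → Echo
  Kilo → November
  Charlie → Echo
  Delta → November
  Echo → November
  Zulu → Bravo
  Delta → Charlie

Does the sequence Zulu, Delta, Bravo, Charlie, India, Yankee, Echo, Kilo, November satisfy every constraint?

Yes

Every stated constraint is respected: Delta sits at position 2, ahead of November at position 9, and each of the other listed pairs likewise has the predecessor earlier in the sequence.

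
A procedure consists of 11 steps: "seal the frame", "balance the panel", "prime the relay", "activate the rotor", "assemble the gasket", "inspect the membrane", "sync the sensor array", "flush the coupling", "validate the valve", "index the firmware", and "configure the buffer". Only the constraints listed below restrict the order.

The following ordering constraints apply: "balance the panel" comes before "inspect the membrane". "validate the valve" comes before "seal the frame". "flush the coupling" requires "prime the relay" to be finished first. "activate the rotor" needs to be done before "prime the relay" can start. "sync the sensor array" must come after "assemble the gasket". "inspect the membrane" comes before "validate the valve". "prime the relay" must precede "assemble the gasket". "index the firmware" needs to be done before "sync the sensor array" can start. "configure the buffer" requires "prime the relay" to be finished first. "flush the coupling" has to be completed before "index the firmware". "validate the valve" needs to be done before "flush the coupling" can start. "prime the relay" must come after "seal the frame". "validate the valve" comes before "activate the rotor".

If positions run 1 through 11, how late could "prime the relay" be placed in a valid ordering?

6

Every step that must follow "prime the relay" has to come after it. Tracing all chains starting from "prime the relay", those steps are: "assemble the gasket", "sync the sensor array", "flush the coupling", "index the firmware", "configure the buffer" — 5 in total.
With 5 mandatory successors out of 11 steps total, the latest slot for "prime the relay" is 11−5 = 6, and it's reachable by doing all non-successors before "prime the relay".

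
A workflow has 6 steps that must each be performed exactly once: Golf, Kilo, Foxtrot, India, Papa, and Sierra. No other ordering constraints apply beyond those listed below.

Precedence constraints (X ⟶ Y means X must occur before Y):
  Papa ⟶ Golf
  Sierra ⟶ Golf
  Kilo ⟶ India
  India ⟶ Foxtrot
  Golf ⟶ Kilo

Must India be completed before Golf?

No

The constraints actually force Golf before India (via Golf → Kilo → India), not the other way around.
So India never precedes Golf.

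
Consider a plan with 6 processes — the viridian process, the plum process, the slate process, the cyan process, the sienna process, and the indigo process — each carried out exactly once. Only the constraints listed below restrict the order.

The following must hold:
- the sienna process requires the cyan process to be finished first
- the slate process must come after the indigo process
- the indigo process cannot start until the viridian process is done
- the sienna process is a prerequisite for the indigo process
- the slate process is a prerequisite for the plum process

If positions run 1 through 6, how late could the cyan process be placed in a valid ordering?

2

Following every chain forward from the cyan process, the processes that must come later are the plum process, the slate process, the sienna process, the indigo process — 4 of them.
So at least 4 processes follow the cyan process, putting the cyan process no later than position 2. That position is achievable by scheduling everything else first.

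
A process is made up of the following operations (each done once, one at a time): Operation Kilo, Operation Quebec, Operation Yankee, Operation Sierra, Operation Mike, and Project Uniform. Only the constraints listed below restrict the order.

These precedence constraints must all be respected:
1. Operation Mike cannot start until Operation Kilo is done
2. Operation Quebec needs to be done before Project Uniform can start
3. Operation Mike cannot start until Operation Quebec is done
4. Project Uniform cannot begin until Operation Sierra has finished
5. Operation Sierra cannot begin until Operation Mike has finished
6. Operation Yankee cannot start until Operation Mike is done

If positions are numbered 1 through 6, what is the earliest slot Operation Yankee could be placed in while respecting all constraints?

Every operation that must precede Operation Yankee has to come before it. Tracing all chains that end at Operation Yankee, those operations are: Operation Kilo, Operation Quebec, Operation Mike — 3 in total.
With 3 mandatory predecessors, the earliest Operation Yankee can sit is position 3+1 = 4, and placing just those 3 first achieves it.

4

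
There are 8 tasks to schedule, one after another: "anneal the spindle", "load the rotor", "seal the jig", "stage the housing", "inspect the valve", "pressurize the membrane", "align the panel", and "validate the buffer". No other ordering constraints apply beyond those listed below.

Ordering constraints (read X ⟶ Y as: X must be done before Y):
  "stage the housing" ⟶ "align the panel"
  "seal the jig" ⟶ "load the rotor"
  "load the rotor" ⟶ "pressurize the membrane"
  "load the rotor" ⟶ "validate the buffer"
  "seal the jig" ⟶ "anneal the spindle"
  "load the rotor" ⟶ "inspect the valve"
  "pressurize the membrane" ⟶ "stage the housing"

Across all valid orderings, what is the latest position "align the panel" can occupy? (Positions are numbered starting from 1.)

Nothing depends on "align the panel", so it can be the final task, position 8.

8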